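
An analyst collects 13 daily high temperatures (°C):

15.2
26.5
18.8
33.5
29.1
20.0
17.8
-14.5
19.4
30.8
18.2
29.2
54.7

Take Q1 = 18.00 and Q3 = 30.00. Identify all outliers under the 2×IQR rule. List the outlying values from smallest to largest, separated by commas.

-14.5, 54.7

IQR = Q3 − Q1 = 30.00 − 18.00 = 12.00.
Lower fence = Q1 − 2·IQR = 18.00 − 24.00 = -6.00.
Upper fence = Q3 + 2·IQR = 30.00 + 24.00 = 54.00.
-14.5 < -6.00 → outlier.
54.7 > 54.00 → outlier.
All remaining values lie within [-6.00, 54.00].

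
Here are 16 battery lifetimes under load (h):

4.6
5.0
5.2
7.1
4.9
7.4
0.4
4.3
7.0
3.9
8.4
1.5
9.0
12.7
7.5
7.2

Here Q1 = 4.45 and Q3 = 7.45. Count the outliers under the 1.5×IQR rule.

IQR = 3.00; fences at 4.45 − 4.50 = -0.05 and 7.45 + 4.50 = 11.95.
Outside the cutoffs: 12.7.

1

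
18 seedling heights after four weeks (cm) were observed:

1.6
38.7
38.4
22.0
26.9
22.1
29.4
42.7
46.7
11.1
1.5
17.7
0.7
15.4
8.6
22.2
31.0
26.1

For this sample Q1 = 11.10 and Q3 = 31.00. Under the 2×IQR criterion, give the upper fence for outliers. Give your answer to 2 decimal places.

IQR = Q3 − Q1 = 31.00 − 11.10 = 19.90.
Lower fence = Q1 − 2·IQR = 11.10 − 39.80 = -28.70.
Upper fence = Q3 + 2·IQR = 31.00 + 39.80 = 70.80.

70.80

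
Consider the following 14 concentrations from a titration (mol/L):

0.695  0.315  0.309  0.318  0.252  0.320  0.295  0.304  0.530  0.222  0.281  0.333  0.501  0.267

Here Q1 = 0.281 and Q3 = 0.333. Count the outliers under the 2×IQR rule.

3

IQR = 0.052; fences at 0.281 − 0.104 = 0.177 and 0.333 + 0.104 = 0.437.
Outside the cutoffs: 0.501, 0.530, 0.695.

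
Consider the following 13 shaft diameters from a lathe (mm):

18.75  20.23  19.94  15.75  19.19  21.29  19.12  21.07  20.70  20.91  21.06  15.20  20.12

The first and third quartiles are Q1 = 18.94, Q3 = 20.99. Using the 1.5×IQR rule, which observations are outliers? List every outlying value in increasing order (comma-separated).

IQR = Q3 − Q1 = 20.99 − 18.94 = 2.05.
Lower fence = Q1 − 1.5·IQR = 18.94 − 3.075 = 15.865.
Upper fence = Q3 + 1.5·IQR = 20.99 + 3.075 = 24.065.
15.20 < 15.865 → outlier.
15.75 < 15.865 → outlier.
All remaining values lie within [15.865, 24.065].

15.20, 15.75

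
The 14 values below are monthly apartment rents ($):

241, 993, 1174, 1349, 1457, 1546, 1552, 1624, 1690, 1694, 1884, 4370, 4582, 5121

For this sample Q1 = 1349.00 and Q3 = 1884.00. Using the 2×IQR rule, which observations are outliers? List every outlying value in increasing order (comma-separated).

IQR = Q3 − Q1 = 1884.00 − 1349.00 = 535.00.
Lower fence = Q1 − 2·IQR = 1349.00 − 1070.00 = 279.00.
Upper fence = Q3 + 2·IQR = 1884.00 + 1070.00 = 2954.00.
241 < 279.00 → outlier.
4370 > 2954.00 → outlier.
4582 > 2954.00 → outlier.
5121 > 2954.00 → outlier.
All remaining values lie within [279.00, 2954.00].

241, 4370, 4582, 5121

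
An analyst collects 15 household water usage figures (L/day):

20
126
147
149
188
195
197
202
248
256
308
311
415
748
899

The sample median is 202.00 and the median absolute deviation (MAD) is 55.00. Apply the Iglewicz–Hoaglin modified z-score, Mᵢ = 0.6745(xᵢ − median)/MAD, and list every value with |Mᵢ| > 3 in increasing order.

748, 899

|Mᵢ| > 3 ⇔ |xᵢ − 202.00| > 3·55.00/0.6745 = 244.63.
So outliers lie outside [-42.63, 446.63].
748: M = 6.70 → outlier.
899: M = 8.55 → outlier.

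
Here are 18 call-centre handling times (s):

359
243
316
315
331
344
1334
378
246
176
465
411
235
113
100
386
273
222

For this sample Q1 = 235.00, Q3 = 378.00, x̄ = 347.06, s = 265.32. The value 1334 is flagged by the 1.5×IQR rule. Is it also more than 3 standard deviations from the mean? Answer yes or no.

yes

z = (1334 − 347.06) / 265.32 = 3.72.
|z| = 3.72 > 3.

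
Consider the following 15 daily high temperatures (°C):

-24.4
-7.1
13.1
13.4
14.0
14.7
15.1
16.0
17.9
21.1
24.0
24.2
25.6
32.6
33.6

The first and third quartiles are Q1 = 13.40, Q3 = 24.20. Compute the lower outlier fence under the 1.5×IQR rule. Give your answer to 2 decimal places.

IQR = Q3 − Q1 = 24.20 − 13.40 = 10.80.
Lower fence = Q1 − 1.5·IQR = 13.40 − 16.20 = -2.80.
Upper fence = Q3 + 1.5·IQR = 24.20 + 16.20 = 40.40.

-2.80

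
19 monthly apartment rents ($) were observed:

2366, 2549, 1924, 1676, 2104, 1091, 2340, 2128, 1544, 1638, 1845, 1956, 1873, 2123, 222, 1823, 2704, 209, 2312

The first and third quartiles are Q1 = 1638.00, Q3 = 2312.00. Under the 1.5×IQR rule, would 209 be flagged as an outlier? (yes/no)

IQR = Q3 − Q1 = 2312.00 − 1638.00 = 674.00.
Lower fence = Q1 − 1.5·IQR = 1638.00 − 1011.00 = 627.00.
Upper fence = Q3 + 1.5·IQR = 2312.00 + 1011.00 = 3323.00.
209 lies below the lower fence.

yes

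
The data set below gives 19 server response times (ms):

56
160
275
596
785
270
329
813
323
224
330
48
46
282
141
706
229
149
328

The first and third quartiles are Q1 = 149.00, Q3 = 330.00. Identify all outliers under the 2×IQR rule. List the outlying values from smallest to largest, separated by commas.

IQR = Q3 − Q1 = 330.00 − 149.00 = 181.00.
Lower fence = Q1 − 2·IQR = 149.00 − 362.00 = -213.00.
Upper fence = Q3 + 2·IQR = 330.00 + 362.00 = 692.00.
706 > 692.00 → outlier.
785 > 692.00 → outlier.
813 > 692.00 → outlier.
All remaining values lie within [-213.00, 692.00].

706, 785, 813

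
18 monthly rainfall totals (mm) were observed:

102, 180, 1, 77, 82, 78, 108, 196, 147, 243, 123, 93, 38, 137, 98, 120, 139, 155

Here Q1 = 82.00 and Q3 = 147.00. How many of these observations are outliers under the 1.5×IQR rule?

IQR = 65.00; fences at 82.00 − 97.50 = -15.50 and 147.00 + 97.50 = 244.50.
Every value lies within the cutoffs.

0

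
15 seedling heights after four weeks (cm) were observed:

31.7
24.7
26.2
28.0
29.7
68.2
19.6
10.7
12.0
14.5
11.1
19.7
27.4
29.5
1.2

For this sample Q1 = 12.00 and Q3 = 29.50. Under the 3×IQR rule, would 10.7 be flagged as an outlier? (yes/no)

no

IQR = Q3 − Q1 = 29.50 − 12.00 = 17.50.
Lower fence = Q1 − 3·IQR = 12.00 − 52.50 = -40.50.
Upper fence = Q3 + 3·IQR = 29.50 + 52.50 = 82.00.
10.7 lies within [-40.50, 82.00].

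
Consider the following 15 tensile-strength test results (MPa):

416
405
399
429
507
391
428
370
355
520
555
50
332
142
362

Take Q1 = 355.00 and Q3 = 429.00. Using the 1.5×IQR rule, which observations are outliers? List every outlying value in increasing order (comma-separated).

IQR = Q3 − Q1 = 429.00 − 355.00 = 74.00.
Lower fence = Q1 − 1.5·IQR = 355.00 − 111.00 = 244.00.
Upper fence = Q3 + 1.5·IQR = 429.00 + 111.00 = 540.00.
50 < 244.00 → outlier.
142 < 244.00 → outlier.
555 > 540.00 → outlier.
All remaining values lie within [244.00, 540.00].

50, 142, 555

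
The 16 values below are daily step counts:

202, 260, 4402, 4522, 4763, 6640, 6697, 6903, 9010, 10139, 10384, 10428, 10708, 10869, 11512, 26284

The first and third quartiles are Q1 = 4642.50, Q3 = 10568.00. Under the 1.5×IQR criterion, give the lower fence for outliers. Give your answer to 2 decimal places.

-4245.75

IQR = Q3 − Q1 = 10568.00 − 4642.50 = 5925.50.
Lower fence = Q1 − 1.5·IQR = 4642.50 − 8888.25 = -4245.75.
Upper fence = Q3 + 1.5·IQR = 10568.00 + 8888.25 = 19456.25.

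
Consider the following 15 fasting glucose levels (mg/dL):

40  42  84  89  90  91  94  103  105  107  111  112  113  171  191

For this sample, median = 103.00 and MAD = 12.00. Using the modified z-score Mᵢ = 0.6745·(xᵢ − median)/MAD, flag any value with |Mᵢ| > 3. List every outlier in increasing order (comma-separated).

|Mᵢ| > 3 ⇔ |xᵢ − 103.00| > 3·12.00/0.6745 = 53.37.
So outliers lie outside [49.63, 156.37].
40: M = -3.54 → outlier.
42: M = -3.43 → outlier.
171: M = 3.82 → outlier.
191: M = 4.95 → outlier.

40, 42, 171, 191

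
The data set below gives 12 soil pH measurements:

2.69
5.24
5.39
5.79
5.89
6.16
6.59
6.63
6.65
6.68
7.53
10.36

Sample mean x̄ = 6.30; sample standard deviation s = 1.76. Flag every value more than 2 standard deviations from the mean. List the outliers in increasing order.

2.69, 10.36

Cutoffs at x̄ ± 2s: 6.30 ± 2·1.76 = [2.78, 9.82].
2.69: z = -2.05, |z| > 2 → outlier.
10.36: z = 2.31, |z| > 2 → outlier.
Every other value lies within [2.78, 9.82].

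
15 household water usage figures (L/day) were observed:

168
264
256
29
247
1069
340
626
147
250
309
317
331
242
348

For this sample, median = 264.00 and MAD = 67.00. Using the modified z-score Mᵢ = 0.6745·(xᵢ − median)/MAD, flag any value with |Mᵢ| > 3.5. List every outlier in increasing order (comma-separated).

626, 1069

|Mᵢ| > 3.5 ⇔ |xᵢ − 264.00| > 3.5·67.00/0.6745 = 347.66.
So outliers lie outside [-83.66, 611.66].
626: M = 3.64 → outlier.
1069: M = 8.10 → outlier.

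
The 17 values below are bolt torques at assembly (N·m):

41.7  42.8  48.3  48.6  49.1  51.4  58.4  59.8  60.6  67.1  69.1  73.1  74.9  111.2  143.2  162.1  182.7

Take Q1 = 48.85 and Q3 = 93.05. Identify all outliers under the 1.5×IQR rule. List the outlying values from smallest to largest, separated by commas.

162.1, 182.7

IQR = Q3 − Q1 = 93.05 − 48.85 = 44.20.
Lower fence = Q1 − 1.5·IQR = 48.85 − 66.30 = -17.45.
Upper fence = Q3 + 1.5·IQR = 93.05 + 66.30 = 159.35.
162.1 > 159.35 → outlier.
182.7 > 159.35 → outlier.
All remaining values lie within [-17.45, 159.35].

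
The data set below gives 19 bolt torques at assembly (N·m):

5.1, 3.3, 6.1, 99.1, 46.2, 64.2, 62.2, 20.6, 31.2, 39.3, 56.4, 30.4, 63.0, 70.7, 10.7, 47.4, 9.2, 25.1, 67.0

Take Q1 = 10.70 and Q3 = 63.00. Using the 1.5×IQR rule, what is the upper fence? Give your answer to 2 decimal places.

IQR = Q3 − Q1 = 63.00 − 10.70 = 52.30.
Lower fence = Q1 − 1.5·IQR = 10.70 − 78.45 = -67.75.
Upper fence = Q3 + 1.5·IQR = 63.00 + 78.45 = 141.45.

141.45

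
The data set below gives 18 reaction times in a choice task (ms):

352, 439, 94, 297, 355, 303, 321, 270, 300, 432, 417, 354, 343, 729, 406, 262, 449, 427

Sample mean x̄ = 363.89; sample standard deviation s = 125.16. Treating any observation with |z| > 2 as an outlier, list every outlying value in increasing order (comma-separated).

94, 729

Cutoffs at x̄ ± 2s: 363.89 ± 2·125.16 = [113.57, 614.21].
94: z = -2.16, |z| > 2 → outlier.
729: z = 2.92, |z| > 2 → outlier.
Every other value lies within [113.57, 614.21].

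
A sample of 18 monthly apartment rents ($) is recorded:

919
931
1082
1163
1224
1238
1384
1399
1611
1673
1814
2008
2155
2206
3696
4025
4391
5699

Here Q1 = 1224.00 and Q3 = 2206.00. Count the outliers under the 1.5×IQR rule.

4

IQR = 982.00; fences at 1224.00 − 1473.00 = -249.00 and 2206.00 + 1473.00 = 3679.00.
Outside the cutoffs: 3696, 4025, 4391, 5699.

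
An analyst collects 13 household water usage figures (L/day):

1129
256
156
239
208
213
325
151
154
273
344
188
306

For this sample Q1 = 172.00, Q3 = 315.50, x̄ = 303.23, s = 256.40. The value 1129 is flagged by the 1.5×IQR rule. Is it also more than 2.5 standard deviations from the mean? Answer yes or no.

yes

z = (1129 − 303.23) / 256.40 = 3.22.
|z| = 3.22 > 2.5.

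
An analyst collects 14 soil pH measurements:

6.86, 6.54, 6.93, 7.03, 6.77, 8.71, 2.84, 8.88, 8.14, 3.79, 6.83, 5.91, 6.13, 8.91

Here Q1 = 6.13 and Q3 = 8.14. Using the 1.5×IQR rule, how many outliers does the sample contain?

1

IQR = 2.01; fences at 6.13 − 3.015 = 3.115 and 8.14 + 3.015 = 11.155.
Outside the cutoffs: 2.84.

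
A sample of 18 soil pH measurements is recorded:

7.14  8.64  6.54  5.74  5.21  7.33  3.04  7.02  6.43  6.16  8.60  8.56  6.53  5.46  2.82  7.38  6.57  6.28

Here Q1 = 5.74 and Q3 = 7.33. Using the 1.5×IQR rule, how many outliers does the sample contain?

IQR = 1.59; fences at 5.74 − 2.385 = 3.355 and 7.33 + 2.385 = 9.715.
Outside the cutoffs: 2.82, 3.04.

2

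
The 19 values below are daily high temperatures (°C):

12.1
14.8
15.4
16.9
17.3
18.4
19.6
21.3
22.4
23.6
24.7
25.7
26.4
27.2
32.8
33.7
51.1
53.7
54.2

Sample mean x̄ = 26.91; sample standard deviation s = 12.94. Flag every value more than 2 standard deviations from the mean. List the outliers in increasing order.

Cutoffs at x̄ ± 2s: 26.91 ± 2·12.94 = [1.03, 52.79].
53.7: z = 2.07, |z| > 2 → outlier.
54.2: z = 2.11, |z| > 2 → outlier.
Every other value lies within [1.03, 52.79].

53.7, 54.2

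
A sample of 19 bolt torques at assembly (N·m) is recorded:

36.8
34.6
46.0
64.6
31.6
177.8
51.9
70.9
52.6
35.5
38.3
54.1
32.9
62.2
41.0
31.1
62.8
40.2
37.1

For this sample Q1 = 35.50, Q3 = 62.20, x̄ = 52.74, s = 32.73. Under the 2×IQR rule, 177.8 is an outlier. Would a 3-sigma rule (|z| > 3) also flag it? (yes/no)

z = (177.8 − 52.74) / 32.73 = 3.82.
|z| = 3.82 > 3.

yes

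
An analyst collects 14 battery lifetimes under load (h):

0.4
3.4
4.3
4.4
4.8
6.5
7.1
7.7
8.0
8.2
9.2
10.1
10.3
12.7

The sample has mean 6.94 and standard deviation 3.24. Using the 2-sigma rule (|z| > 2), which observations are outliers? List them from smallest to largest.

0.4

Cutoffs at x̄ ± 2s: 6.94 ± 2·3.24 = [0.46, 13.42].
0.4: z = -2.02, |z| > 2 → outlier.
Every other value lies within [0.46, 13.42].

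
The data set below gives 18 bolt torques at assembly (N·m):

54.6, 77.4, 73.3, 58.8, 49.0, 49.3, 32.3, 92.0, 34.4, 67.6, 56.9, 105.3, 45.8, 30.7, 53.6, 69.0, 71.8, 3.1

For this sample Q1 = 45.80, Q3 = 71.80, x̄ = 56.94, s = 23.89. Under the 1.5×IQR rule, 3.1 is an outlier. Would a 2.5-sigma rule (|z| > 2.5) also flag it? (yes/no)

z = (3.1 − 56.94) / 23.89 = -2.25.
|z| = 2.25 ≤ 2.5.

no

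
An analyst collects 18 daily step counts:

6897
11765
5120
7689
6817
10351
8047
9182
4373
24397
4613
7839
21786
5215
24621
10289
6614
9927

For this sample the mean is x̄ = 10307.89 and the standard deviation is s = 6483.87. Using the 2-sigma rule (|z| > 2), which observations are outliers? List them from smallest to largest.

Cutoffs at x̄ ± 2s: 10307.89 ± 2·6483.87 = [-2659.85, 23275.63].
24397: z = 2.17, |z| > 2 → outlier.
24621: z = 2.21, |z| > 2 → outlier.
Every other value lies within [-2659.85, 23275.63].

24397, 24621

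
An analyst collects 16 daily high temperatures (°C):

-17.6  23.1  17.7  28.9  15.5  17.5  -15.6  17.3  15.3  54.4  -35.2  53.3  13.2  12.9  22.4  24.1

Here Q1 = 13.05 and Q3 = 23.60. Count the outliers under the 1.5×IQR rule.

IQR = 10.55; fences at 13.05 − 15.825 = -2.775 and 23.60 + 15.825 = 39.425.
Outside the cutoffs: -35.2, -17.6, -15.6, 53.3, 54.4.

5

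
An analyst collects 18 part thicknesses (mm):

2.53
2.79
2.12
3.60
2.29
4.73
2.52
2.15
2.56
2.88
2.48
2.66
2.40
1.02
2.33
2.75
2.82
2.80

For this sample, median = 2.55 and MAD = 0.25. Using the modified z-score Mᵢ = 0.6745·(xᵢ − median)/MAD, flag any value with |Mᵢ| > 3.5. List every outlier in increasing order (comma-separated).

1.02, 4.73

|Mᵢ| > 3.5 ⇔ |xᵢ − 2.55| > 3.5·0.25/0.6745 = 1.30.
So outliers lie outside [1.25, 3.85].
1.02: M = -4.13 → outlier.
4.73: M = 5.88 → outlier.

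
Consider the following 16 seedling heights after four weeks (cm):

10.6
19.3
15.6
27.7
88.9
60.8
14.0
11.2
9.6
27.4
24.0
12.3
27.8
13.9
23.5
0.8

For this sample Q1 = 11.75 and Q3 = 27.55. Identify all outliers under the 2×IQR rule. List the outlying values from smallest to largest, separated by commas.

60.8, 88.9

IQR = Q3 − Q1 = 27.55 − 11.75 = 15.80.
Lower fence = Q1 − 2·IQR = 11.75 − 31.60 = -19.85.
Upper fence = Q3 + 2·IQR = 27.55 + 31.60 = 59.15.
60.8 > 59.15 → outlier.
88.9 > 59.15 → outlier.
All remaining values lie within [-19.85, 59.15].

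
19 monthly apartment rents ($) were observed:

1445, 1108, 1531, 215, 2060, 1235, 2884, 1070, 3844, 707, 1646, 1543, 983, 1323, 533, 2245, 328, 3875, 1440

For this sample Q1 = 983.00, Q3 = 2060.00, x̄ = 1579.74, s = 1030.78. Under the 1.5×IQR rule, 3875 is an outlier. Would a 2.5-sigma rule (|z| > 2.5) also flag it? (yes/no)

z = (3875 − 1579.74) / 1030.78 = 2.23.
|z| = 2.23 ≤ 2.5.

no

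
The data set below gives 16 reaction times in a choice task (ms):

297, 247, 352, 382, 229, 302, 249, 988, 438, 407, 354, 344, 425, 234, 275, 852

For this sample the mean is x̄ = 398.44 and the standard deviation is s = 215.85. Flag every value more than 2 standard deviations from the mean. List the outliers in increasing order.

Cutoffs at x̄ ± 2s: 398.44 ± 2·215.85 = [-33.26, 830.14].
852: z = 2.10, |z| > 2 → outlier.
988: z = 2.73, |z| > 2 → outlier.
Every other value lies within [-33.26, 830.14].

852, 988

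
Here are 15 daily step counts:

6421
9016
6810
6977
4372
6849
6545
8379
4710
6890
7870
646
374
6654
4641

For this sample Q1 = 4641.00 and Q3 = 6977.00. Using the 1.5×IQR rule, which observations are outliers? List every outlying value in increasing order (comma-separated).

IQR = Q3 − Q1 = 6977.00 − 4641.00 = 2336.00.
Lower fence = Q1 − 1.5·IQR = 4641.00 − 3504.00 = 1137.00.
Upper fence = Q3 + 1.5·IQR = 6977.00 + 3504.00 = 10481.00.
374 < 1137.00 → outlier.
646 < 1137.00 → outlier.
All remaining values lie within [1137.00, 10481.00].

374, 646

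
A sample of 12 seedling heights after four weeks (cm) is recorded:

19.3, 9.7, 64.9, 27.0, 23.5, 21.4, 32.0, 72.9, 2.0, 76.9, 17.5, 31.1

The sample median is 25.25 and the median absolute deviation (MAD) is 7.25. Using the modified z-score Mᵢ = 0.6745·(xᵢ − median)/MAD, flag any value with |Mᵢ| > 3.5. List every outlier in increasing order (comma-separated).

64.9, 72.9, 76.9

|Mᵢ| > 3.5 ⇔ |xᵢ − 25.25| > 3.5·7.25/0.6745 = 37.62.
So outliers lie outside [-12.37, 62.87].
64.9: M = 3.69 → outlier.
72.9: M = 4.43 → outlier.
76.9: M = 4.81 → outlier.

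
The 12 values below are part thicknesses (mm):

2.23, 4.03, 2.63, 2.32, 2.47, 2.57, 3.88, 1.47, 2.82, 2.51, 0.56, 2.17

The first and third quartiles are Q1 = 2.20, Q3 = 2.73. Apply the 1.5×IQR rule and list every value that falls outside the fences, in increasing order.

IQR = Q3 − Q1 = 2.73 − 2.20 = 0.53.
Lower fence = Q1 − 1.5·IQR = 2.20 − 0.795 = 1.405.
Upper fence = Q3 + 1.5·IQR = 2.73 + 0.795 = 3.525.
0.56 < 1.405 → outlier.
3.88 > 3.525 → outlier.
4.03 > 3.525 → outlier.
All remaining values lie within [1.405, 3.525].

0.56, 3.88, 4.03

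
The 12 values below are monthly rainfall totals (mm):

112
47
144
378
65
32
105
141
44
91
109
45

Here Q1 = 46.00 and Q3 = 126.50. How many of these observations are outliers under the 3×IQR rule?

IQR = 80.50; fences at 46.00 − 241.50 = -195.50 and 126.50 + 241.50 = 368.00.
Outside the cutoffs: 378.

1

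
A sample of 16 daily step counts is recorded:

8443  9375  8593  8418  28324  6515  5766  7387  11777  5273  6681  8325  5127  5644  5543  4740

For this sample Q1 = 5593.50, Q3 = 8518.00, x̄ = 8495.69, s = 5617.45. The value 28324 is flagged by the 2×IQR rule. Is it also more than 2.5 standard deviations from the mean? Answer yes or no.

z = (28324 − 8495.69) / 5617.45 = 3.53.
|z| = 3.53 > 2.5.

yes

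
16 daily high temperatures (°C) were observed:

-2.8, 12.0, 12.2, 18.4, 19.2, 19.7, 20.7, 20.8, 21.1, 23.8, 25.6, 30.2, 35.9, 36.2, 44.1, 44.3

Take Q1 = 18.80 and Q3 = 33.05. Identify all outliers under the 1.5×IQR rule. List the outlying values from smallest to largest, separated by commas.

IQR = Q3 − Q1 = 33.05 − 18.80 = 14.25.
Lower fence = Q1 − 1.5·IQR = 18.80 − 21.375 = -2.575.
Upper fence = Q3 + 1.5·IQR = 33.05 + 21.375 = 54.425.
-2.8 < -2.575 → outlier.
All remaining values lie within [-2.575, 54.425].

-2.8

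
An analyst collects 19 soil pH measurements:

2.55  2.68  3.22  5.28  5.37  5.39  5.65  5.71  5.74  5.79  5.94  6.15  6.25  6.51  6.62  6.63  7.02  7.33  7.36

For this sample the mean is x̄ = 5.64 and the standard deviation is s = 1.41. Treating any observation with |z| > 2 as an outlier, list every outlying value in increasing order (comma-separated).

2.55, 2.68

Cutoffs at x̄ ± 2s: 5.64 ± 2·1.41 = [2.82, 8.46].
2.55: z = -2.19, |z| > 2 → outlier.
2.68: z = -2.10, |z| > 2 → outlier.
Every other value lies within [2.82, 8.46].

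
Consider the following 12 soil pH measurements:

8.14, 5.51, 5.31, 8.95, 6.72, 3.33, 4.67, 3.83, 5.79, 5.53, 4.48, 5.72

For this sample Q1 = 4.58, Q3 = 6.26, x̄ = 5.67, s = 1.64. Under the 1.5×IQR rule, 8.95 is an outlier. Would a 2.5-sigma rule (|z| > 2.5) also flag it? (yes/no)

z = (8.95 − 5.67) / 1.64 = 2.00.
|z| = 2.00 ≤ 2.5.

no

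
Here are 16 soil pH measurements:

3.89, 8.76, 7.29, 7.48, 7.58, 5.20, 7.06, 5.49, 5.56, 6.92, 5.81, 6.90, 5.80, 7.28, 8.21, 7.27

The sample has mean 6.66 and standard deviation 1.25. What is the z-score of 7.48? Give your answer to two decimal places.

0.66

z = (7.48 − 6.66) / 1.25 = 0.66.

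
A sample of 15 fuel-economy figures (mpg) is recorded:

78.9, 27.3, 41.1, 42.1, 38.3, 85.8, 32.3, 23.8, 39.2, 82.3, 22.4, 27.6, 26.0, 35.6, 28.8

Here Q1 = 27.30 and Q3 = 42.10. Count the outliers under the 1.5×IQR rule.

IQR = 14.80; fences at 27.30 − 22.20 = 5.10 and 42.10 + 22.20 = 64.30.
Outside the cutoffs: 78.9, 82.3, 85.8.

3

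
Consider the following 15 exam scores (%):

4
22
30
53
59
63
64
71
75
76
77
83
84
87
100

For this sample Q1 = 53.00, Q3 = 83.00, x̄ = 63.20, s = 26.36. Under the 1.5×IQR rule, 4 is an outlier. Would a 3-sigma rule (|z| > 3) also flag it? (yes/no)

no

z = (4 − 63.20) / 26.36 = -2.25.
|z| = 2.25 ≤ 3.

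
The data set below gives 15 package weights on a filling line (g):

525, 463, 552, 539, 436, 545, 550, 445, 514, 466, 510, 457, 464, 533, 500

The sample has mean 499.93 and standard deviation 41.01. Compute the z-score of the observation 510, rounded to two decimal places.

z = (510 − 499.93) / 41.01 = 0.25.

0.25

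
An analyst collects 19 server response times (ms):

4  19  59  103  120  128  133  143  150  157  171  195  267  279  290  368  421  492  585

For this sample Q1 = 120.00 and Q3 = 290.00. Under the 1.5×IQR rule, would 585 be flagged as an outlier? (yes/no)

yes

IQR = Q3 − Q1 = 290.00 − 120.00 = 170.00.
Lower fence = Q1 − 1.5·IQR = 120.00 − 255.00 = -135.00.
Upper fence = Q3 + 1.5·IQR = 290.00 + 255.00 = 545.00.
585 lies above the upper fence.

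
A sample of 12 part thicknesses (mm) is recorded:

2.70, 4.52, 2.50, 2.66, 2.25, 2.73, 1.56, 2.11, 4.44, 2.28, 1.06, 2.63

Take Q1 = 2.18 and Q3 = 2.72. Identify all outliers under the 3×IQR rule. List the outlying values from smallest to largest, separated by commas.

IQR = Q3 − Q1 = 2.72 − 2.18 = 0.54.
Lower fence = Q1 − 3·IQR = 2.18 − 1.62 = 0.56.
Upper fence = Q3 + 3·IQR = 2.72 + 1.62 = 4.34.
4.44 > 4.34 → outlier.
4.52 > 4.34 → outlier.
All remaining values lie within [0.56, 4.34].

4.44, 4.52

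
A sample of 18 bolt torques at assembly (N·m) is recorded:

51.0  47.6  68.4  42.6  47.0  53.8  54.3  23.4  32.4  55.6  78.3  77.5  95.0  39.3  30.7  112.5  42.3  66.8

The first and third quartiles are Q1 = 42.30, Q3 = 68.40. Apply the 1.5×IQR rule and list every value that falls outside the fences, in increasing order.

IQR = Q3 − Q1 = 68.40 − 42.30 = 26.10.
Lower fence = Q1 − 1.5·IQR = 42.30 − 39.15 = 3.15.
Upper fence = Q3 + 1.5·IQR = 68.40 + 39.15 = 107.55.
112.5 > 107.55 → outlier.
All remaining values lie within [3.15, 107.55].

112.5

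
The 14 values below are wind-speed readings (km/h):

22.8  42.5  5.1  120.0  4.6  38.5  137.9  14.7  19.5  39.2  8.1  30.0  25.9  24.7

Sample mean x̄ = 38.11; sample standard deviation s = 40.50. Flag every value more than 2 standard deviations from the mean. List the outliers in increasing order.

Cutoffs at x̄ ± 2s: 38.11 ± 2·40.50 = [-42.89, 119.11].
120.0: z = 2.02, |z| > 2 → outlier.
137.9: z = 2.46, |z| > 2 → outlier.
Every other value lies within [-42.89, 119.11].

120.0, 137.9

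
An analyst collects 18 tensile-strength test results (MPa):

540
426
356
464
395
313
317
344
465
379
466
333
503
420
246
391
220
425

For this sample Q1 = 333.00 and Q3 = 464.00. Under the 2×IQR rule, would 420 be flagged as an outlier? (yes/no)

IQR = Q3 − Q1 = 464.00 − 333.00 = 131.00.
Lower fence = Q1 − 2·IQR = 333.00 − 262.00 = 71.00.
Upper fence = Q3 + 2·IQR = 464.00 + 262.00 = 726.00.
420 lies within [71.00, 726.00].

no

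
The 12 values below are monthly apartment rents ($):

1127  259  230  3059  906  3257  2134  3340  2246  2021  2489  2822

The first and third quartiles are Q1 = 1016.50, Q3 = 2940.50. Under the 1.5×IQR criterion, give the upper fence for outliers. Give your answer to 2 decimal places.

IQR = Q3 − Q1 = 2940.50 − 1016.50 = 1924.00.
Lower fence = Q1 − 1.5·IQR = 1016.50 − 2886.00 = -1869.50.
Upper fence = Q3 + 1.5·IQR = 2940.50 + 2886.00 = 5826.50.

5826.50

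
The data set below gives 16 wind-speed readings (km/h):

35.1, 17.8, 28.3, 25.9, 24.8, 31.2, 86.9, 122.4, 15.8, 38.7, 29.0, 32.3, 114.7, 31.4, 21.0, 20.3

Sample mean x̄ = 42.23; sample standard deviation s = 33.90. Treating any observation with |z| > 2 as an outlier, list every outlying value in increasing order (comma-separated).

Cutoffs at x̄ ± 2s: 42.23 ± 2·33.90 = [-25.57, 110.03].
114.7: z = 2.14, |z| > 2 → outlier.
122.4: z = 2.36, |z| > 2 → outlier.
Every other value lies within [-25.57, 110.03].

114.7, 122.4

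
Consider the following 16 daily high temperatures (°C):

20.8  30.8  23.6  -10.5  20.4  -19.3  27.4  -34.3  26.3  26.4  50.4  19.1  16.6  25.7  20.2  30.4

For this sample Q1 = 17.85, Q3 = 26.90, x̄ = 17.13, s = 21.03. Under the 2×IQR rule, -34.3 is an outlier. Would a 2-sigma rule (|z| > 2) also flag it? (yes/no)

z = (-34.3 − 17.13) / 21.03 = -2.45.
|z| = 2.45 > 2.

yes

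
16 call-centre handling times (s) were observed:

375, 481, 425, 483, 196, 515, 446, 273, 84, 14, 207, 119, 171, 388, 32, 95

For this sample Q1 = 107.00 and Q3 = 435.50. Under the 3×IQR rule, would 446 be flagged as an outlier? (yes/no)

IQR = Q3 − Q1 = 435.50 − 107.00 = 328.50.
Lower fence = Q1 − 3·IQR = 107.00 − 985.50 = -878.50.
Upper fence = Q3 + 3·IQR = 435.50 + 985.50 = 1421.00.
446 lies within [-878.50, 1421.00].

no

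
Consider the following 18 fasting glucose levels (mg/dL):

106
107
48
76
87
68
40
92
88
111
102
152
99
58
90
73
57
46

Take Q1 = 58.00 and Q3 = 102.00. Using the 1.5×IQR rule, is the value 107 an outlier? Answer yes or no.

no

IQR = Q3 − Q1 = 102.00 − 58.00 = 44.00.
Lower fence = Q1 − 1.5·IQR = 58.00 − 66.00 = -8.00.
Upper fence = Q3 + 1.5·IQR = 102.00 + 66.00 = 168.00.
107 lies within [-8.00, 168.00].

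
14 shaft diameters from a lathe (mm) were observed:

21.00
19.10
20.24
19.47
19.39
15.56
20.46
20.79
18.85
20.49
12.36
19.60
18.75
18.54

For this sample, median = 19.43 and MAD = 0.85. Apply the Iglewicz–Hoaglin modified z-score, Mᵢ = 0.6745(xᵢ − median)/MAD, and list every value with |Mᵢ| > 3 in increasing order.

|Mᵢ| > 3 ⇔ |xᵢ − 19.43| > 3·0.85/0.6745 = 3.78.
So outliers lie outside [15.65, 23.21].
12.36: M = -5.61 → outlier.
15.56: M = -3.07 → outlier.

12.36, 15.56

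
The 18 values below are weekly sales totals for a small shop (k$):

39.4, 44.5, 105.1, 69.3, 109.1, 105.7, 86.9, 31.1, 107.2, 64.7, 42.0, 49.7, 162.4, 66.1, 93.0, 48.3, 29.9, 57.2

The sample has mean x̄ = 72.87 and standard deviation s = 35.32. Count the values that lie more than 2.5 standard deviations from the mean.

Cutoffs: x̄ ± 2.5s = [-15.43, 161.17].
Outside the cutoffs: 162.4.

1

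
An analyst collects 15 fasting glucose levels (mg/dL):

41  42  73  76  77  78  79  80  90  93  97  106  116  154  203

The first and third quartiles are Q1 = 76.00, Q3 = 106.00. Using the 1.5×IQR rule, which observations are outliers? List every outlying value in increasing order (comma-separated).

IQR = Q3 − Q1 = 106.00 − 76.00 = 30.00.
Lower fence = Q1 − 1.5·IQR = 76.00 − 45.00 = 31.00.
Upper fence = Q3 + 1.5·IQR = 106.00 + 45.00 = 151.00.
154 > 151.00 → outlier.
203 > 151.00 → outlier.
All remaining values lie within [31.00, 151.00].

154, 203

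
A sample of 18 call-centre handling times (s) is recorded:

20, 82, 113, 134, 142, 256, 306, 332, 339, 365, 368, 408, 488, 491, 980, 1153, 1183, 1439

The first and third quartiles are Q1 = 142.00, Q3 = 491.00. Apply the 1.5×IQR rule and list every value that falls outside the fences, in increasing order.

1153, 1183, 1439

IQR = Q3 − Q1 = 491.00 − 142.00 = 349.00.
Lower fence = Q1 − 1.5·IQR = 142.00 − 523.50 = -381.50.
Upper fence = Q3 + 1.5·IQR = 491.00 + 523.50 = 1014.50.
1153 > 1014.50 → outlier.
1183 > 1014.50 → outlier.
1439 > 1014.50 → outlier.
All remaining values lie within [-381.50, 1014.50].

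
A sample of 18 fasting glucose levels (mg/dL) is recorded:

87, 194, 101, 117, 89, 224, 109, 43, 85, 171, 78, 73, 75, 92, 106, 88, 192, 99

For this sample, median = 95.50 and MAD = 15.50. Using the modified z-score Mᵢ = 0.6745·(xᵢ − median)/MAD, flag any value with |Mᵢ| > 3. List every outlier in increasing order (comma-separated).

|Mᵢ| > 3 ⇔ |xᵢ − 95.50| > 3·15.50/0.6745 = 68.94.
So outliers lie outside [26.56, 164.44].
171: M = 3.29 → outlier.
192: M = 4.20 → outlier.
194: M = 4.29 → outlier.
224: M = 5.59 → outlier.

171, 192, 194, 224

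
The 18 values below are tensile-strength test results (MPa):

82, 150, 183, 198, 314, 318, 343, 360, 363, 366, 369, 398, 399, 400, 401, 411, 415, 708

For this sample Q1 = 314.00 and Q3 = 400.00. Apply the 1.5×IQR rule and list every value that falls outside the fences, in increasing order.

IQR = Q3 − Q1 = 400.00 − 314.00 = 86.00.
Lower fence = Q1 − 1.5·IQR = 314.00 − 129.00 = 185.00.
Upper fence = Q3 + 1.5·IQR = 400.00 + 129.00 = 529.00.
82 < 185.00 → outlier.
150 < 185.00 → outlier.
183 < 185.00 → outlier.
708 > 529.00 → outlier.
All remaining values lie within [185.00, 529.00].

82, 150, 183, 708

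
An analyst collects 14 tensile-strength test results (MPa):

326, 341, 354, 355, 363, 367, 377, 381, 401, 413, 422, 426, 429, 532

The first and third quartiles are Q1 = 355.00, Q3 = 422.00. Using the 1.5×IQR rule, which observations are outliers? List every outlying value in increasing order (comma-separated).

532

IQR = Q3 − Q1 = 422.00 − 355.00 = 67.00.
Lower fence = Q1 − 1.5·IQR = 355.00 − 100.50 = 254.50.
Upper fence = Q3 + 1.5·IQR = 422.00 + 100.50 = 522.50.
532 > 522.50 → outlier.
All remaining values lie within [254.50, 522.50].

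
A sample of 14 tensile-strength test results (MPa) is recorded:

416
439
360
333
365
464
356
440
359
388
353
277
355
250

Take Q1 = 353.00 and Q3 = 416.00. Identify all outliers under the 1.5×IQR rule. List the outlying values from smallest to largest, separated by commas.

IQR = Q3 − Q1 = 416.00 − 353.00 = 63.00.
Lower fence = Q1 − 1.5·IQR = 353.00 − 94.50 = 258.50.
Upper fence = Q3 + 1.5·IQR = 416.00 + 94.50 = 510.50.
250 < 258.50 → outlier.
All remaining values lie within [258.50, 510.50].

250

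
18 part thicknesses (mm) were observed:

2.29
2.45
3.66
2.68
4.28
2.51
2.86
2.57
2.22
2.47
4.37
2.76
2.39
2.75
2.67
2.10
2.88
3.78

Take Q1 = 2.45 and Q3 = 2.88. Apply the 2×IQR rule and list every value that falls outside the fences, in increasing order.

IQR = Q3 − Q1 = 2.88 − 2.45 = 0.43.
Lower fence = Q1 − 2·IQR = 2.45 − 0.86 = 1.59.
Upper fence = Q3 + 2·IQR = 2.88 + 0.86 = 3.74.
3.78 > 3.74 → outlier.
4.28 > 3.74 → outlier.
4.37 > 3.74 → outlier.
All remaining values lie within [1.59, 3.74].

3.78, 4.28, 4.37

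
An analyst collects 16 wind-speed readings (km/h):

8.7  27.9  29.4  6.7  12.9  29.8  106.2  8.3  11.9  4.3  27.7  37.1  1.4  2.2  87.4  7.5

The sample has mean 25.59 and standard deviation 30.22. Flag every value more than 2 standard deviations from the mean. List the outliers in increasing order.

Cutoffs at x̄ ± 2s: 25.59 ± 2·30.22 = [-34.85, 86.03].
87.4: z = 2.05, |z| > 2 → outlier.
106.2: z = 2.67, |z| > 2 → outlier.
Every other value lies within [-34.85, 86.03].

87.4, 106.2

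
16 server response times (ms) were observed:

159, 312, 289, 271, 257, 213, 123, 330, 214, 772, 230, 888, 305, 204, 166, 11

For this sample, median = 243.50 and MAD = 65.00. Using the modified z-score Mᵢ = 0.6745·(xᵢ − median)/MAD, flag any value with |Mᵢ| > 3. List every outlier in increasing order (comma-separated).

|Mᵢ| > 3 ⇔ |xᵢ − 243.50| > 3·65.00/0.6745 = 289.10.
So outliers lie outside [-45.60, 532.60].
772: M = 5.48 → outlier.
888: M = 6.69 → outlier.

772, 888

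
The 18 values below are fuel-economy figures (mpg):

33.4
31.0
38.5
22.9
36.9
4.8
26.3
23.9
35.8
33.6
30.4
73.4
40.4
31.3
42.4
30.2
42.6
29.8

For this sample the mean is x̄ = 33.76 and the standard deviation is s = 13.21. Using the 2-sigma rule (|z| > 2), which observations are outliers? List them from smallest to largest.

Cutoffs at x̄ ± 2s: 33.76 ± 2·13.21 = [7.34, 60.18].
4.8: z = -2.19, |z| > 2 → outlier.
73.4: z = 3.00, |z| > 2 → outlier.
Every other value lies within [7.34, 60.18].

4.8, 73.4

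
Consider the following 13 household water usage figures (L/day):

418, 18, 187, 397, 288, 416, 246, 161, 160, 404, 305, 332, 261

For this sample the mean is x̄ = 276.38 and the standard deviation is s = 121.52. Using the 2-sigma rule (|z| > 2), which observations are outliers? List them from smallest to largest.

Cutoffs at x̄ ± 2s: 276.38 ± 2·121.52 = [33.34, 519.42].
18: z = -2.13, |z| > 2 → outlier.
Every other value lies within [33.34, 519.42].

18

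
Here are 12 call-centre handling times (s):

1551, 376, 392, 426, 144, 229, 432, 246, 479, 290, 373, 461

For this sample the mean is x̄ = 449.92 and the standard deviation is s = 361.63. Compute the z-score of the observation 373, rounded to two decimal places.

-0.21

z = (373 − 449.92) / 361.63 = -0.21.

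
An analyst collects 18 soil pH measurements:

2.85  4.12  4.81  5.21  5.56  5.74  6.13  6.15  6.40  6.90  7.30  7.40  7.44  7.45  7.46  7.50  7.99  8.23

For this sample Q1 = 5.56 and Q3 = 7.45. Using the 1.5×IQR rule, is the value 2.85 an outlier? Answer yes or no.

no

IQR = Q3 − Q1 = 7.45 − 5.56 = 1.89.
Lower fence = Q1 − 1.5·IQR = 5.56 − 2.835 = 2.725.
Upper fence = Q3 + 1.5·IQR = 7.45 + 2.835 = 10.285.
2.85 lies within [2.725, 10.285].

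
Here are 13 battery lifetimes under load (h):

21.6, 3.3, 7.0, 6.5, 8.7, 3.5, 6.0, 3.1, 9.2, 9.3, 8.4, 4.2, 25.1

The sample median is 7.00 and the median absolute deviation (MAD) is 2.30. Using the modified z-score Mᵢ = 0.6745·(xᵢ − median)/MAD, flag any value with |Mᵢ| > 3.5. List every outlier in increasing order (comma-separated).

|Mᵢ| > 3.5 ⇔ |xᵢ − 7.00| > 3.5·2.30/0.6745 = 11.93.
So outliers lie outside [-4.93, 18.93].
21.6: M = 4.28 → outlier.
25.1: M = 5.31 → outlier.

21.6, 25.1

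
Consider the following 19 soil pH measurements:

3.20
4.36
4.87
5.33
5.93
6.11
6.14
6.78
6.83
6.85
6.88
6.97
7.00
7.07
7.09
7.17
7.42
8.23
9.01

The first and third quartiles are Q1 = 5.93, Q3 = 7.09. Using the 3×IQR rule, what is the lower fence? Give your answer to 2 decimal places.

IQR = Q3 − Q1 = 7.09 − 5.93 = 1.16.
Lower fence = Q1 − 3·IQR = 5.93 − 3.48 = 2.45.
Upper fence = Q3 + 3·IQR = 7.09 + 3.48 = 10.57.

2.45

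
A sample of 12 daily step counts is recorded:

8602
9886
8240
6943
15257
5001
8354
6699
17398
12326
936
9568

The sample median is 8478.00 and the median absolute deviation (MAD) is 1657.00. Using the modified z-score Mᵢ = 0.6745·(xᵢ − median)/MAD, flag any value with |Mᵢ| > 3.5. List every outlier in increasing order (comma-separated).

|Mᵢ| > 3.5 ⇔ |xᵢ − 8478.00| > 3.5·1657.00/0.6745 = 8598.22.
So outliers lie outside [-120.22, 17076.22].
17398: M = 3.63 → outlier.

17398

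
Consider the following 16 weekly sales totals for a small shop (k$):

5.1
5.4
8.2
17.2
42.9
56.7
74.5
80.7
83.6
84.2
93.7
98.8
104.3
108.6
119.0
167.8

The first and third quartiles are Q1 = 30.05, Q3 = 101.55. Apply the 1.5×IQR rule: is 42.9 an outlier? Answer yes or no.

no

IQR = Q3 − Q1 = 101.55 − 30.05 = 71.50.
Lower fence = Q1 − 1.5·IQR = 30.05 − 107.25 = -77.20.
Upper fence = Q3 + 1.5·IQR = 101.55 + 107.25 = 208.80.
42.9 lies within [-77.20, 208.80].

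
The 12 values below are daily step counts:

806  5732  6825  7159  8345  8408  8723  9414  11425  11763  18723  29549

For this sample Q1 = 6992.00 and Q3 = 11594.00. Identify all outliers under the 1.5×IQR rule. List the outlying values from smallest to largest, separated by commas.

18723, 29549

IQR = Q3 − Q1 = 11594.00 − 6992.00 = 4602.00.
Lower fence = Q1 − 1.5·IQR = 6992.00 − 6903.00 = 89.00.
Upper fence = Q3 + 1.5·IQR = 11594.00 + 6903.00 = 18497.00.
18723 > 18497.00 → outlier.
29549 > 18497.00 → outlier.
All remaining values lie within [89.00, 18497.00].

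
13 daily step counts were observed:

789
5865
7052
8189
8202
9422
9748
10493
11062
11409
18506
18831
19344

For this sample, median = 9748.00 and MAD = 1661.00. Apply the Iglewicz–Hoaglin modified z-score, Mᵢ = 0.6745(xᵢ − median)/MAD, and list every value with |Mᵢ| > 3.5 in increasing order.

|Mᵢ| > 3.5 ⇔ |xᵢ − 9748.00| > 3.5·1661.00/0.6745 = 8618.98.
So outliers lie outside [1129.02, 18366.98].
789: M = -3.64 → outlier.
18506: M = 3.56 → outlier.
18831: M = 3.69 → outlier.
19344: M = 3.90 → outlier.

789, 18506, 18831, 19344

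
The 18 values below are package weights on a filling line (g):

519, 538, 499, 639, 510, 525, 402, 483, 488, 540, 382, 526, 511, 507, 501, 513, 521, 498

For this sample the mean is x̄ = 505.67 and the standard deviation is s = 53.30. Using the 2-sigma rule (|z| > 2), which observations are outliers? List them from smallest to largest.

Cutoffs at x̄ ± 2s: 505.67 ± 2·53.30 = [399.07, 612.27].
382: z = -2.32, |z| > 2 → outlier.
639: z = 2.50, |z| > 2 → outlier.
Every other value lies within [399.07, 612.27].

382, 639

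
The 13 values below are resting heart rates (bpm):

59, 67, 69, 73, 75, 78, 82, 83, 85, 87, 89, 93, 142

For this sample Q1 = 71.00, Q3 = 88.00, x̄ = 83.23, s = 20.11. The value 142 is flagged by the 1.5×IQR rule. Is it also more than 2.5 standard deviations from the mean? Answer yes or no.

z = (142 − 83.23) / 20.11 = 2.92.
|z| = 2.92 > 2.5.

yes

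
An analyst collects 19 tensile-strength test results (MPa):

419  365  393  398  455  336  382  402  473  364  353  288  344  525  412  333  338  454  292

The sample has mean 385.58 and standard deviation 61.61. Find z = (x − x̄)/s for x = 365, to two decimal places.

z = (365 − 385.58) / 61.61 = -0.33.

-0.33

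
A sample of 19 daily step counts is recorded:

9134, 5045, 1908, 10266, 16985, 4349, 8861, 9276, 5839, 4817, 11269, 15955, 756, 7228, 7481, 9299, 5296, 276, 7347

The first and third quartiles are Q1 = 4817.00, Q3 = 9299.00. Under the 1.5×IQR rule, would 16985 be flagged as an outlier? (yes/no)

yes

IQR = Q3 − Q1 = 9299.00 − 4817.00 = 4482.00.
Lower fence = Q1 − 1.5·IQR = 4817.00 − 6723.00 = -1906.00.
Upper fence = Q3 + 1.5·IQR = 9299.00 + 6723.00 = 16022.00.
16985 lies above the upper fence.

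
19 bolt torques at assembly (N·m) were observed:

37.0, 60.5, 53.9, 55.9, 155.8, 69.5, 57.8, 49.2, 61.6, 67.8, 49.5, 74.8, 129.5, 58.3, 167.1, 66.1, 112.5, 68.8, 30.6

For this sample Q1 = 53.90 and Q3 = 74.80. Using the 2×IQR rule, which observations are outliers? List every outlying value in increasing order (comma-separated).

129.5, 155.8, 167.1

IQR = Q3 − Q1 = 74.80 − 53.90 = 20.90.
Lower fence = Q1 − 2·IQR = 53.90 − 41.80 = 12.10.
Upper fence = Q3 + 2·IQR = 74.80 + 41.80 = 116.60.
129.5 > 116.60 → outlier.
155.8 > 116.60 → outlier.
167.1 > 116.60 → outlier.
All remaining values lie within [12.10, 116.60].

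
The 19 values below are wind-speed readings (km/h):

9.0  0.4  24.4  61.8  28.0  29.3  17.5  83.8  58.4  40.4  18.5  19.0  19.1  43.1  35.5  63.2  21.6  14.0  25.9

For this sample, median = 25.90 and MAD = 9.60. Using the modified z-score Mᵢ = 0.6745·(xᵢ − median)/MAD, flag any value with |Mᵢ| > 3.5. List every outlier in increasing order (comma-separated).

83.8

|Mᵢ| > 3.5 ⇔ |xᵢ − 25.90| > 3.5·9.60/0.6745 = 49.81.
So outliers lie outside [-23.91, 75.71].
83.8: M = 4.07 → outlier.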